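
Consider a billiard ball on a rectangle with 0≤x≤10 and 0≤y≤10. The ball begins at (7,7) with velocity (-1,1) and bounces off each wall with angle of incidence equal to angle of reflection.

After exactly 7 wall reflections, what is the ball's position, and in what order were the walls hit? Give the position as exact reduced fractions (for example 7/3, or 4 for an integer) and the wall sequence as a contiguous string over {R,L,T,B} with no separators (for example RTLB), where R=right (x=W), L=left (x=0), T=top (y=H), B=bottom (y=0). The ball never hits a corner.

Final position: (6,0)
Wall sequence: TLBRTLB

1. t=3 → T at (4,10); v=(-1,-1)
2. t=4 → L at (0,6); v=(1,-1)
3. t=6 → B at (6,0); v=(1,1)
4. t=4 → R at (10,4); v=(-1,1)
5. t=6 → T at (4,10); v=(-1,-1)
6. t=4 → L at (0,6); v=(1,-1)
7. t=6 → B at (6,0); v=(1,1)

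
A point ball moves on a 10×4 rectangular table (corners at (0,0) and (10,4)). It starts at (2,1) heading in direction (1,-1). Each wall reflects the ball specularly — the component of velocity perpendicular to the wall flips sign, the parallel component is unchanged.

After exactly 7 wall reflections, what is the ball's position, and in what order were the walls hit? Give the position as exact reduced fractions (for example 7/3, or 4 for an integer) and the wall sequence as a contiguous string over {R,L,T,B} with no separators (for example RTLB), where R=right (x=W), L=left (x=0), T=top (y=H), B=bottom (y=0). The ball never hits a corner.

1. t=1 → B at (3,0); v=(1,1)
2. t=4 → T at (7,4); v=(1,-1)
3. t=3 → R at (10,1); v=(-1,-1)
4. t=1 → B at (9,0); v=(-1,1)
5. t=4 → T at (5,4); v=(-1,-1)
6. t=4 → B at (1,0); v=(-1,1)
7. t=1 → L at (0,1); v=(1,1)

Final position: (0,1)
Wall sequence: BTRBTBL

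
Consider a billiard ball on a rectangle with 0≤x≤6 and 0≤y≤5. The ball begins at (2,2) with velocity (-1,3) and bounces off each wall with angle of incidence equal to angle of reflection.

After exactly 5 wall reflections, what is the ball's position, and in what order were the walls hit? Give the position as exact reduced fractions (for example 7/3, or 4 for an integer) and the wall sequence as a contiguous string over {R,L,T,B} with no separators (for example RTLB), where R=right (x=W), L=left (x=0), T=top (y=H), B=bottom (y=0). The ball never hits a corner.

Final position: (4,0)
Wall sequence: TLBTB

1. t=1 → T at (1,5); v=(-1,-3)
2. t=1 → L at (0,2); v=(1,-3)
3. t=2/3 → B at (2/3,0); v=(1,3)
4. t=5/3 → T at (7/3,5); v=(1,-3)
5. t=5/3 → B at (4,0); v=(1,3)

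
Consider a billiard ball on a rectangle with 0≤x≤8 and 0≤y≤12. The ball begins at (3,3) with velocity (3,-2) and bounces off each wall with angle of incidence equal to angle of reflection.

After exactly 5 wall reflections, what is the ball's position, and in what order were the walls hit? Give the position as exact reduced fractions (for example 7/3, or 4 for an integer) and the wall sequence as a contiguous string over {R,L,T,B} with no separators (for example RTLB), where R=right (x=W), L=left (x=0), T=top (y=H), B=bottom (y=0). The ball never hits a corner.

Final position: (13/2,12)
Wall sequence: BRLRT

1. t=3/2 → B at (15/2,0); v=(3,2)
2. t=1/6 → R at (8,1/3); v=(-3,2)
3. t=8/3 → L at (0,17/3); v=(3,2)
4. t=8/3 → R at (8,11); v=(-3,2)
5. t=1/2 → T at (13/2,12); v=(-3,-2)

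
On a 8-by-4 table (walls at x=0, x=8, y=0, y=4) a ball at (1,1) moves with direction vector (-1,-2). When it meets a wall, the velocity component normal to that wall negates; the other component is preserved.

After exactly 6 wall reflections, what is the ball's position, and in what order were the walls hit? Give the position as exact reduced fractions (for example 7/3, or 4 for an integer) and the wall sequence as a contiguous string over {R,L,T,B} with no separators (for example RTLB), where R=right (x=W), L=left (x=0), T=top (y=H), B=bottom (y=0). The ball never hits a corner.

Final position: (15/2,0)
Wall sequence: BLTBTB

1. t=1/2 → B at (1/2,0); v=(-1,2)
2. t=1/2 → L at (0,1); v=(1,2)
3. t=3/2 → T at (3/2,4); v=(1,-2)
4. t=2 → B at (7/2,0); v=(1,2)
5. t=2 → T at (11/2,4); v=(1,-2)
6. t=2 → B at (15/2,0); v=(1,2)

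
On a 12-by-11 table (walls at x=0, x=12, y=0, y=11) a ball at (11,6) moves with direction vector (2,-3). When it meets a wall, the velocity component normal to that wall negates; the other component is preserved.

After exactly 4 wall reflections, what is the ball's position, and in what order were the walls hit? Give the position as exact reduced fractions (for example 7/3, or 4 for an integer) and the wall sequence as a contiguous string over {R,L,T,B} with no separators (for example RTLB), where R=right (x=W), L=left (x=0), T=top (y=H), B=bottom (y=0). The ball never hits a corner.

Final position: (0,17/2)
Wall sequence: RBTL

1. t=1/2 → R at (12,9/2); v=(-2,-3)
2. t=3/2 → B at (9,0); v=(-2,3)
3. t=11/3 → T at (5/3,11); v=(-2,-3)
4. t=5/6 → L at (0,17/2); v=(2,-3)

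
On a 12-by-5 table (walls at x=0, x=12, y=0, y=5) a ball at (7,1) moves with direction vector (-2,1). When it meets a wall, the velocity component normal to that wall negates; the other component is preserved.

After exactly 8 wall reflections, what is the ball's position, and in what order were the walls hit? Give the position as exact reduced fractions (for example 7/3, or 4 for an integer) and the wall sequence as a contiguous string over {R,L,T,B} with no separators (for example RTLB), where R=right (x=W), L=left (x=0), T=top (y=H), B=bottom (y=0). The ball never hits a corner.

1. t=7/2 → L at (0,9/2); v=(2,1)
2. t=1/2 → T at (1,5); v=(2,-1)
3. t=5 → B at (11,0); v=(2,1)
4. t=1/2 → R at (12,1/2); v=(-2,1)
5. t=9/2 → T at (3,5); v=(-2,-1)
6. t=3/2 → L at (0,7/2); v=(2,-1)
7. t=7/2 → B at (7,0); v=(2,1)
8. t=5/2 → R at (12,5/2); v=(-2,1)

Final position: (12,5/2)
Wall sequence: LTBRTLBR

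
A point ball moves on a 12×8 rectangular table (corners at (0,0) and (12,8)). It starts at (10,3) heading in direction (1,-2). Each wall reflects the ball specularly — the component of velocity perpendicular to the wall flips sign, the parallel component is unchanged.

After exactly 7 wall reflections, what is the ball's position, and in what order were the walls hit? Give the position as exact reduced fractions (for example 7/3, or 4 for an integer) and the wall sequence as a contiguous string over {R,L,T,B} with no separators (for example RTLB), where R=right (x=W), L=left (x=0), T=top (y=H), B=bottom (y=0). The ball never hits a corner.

Final position: (7/2,0)
Wall sequence: BRTBTLB

1. t=3/2 → B at (23/2,0); v=(1,2)
2. t=1/2 → R at (12,1); v=(-1,2)
3. t=7/2 → T at (17/2,8); v=(-1,-2)
4. t=4 → B at (9/2,0); v=(-1,2)
5. t=4 → T at (1/2,8); v=(-1,-2)
6. t=1/2 → L at (0,7); v=(1,-2)
7. t=7/2 → B at (7/2,0); v=(1,2)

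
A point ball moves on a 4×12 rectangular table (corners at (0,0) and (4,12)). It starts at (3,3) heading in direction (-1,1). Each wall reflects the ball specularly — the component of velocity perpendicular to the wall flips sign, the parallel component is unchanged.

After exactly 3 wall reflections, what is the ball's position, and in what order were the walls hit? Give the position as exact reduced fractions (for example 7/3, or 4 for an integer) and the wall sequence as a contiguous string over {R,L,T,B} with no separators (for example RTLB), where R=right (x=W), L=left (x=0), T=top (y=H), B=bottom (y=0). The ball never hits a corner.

1. t=3 → L at (0,6); v=(1,1)
2. t=4 → R at (4,10); v=(-1,1)
3. t=2 → T at (2,12); v=(-1,-1)

Final position: (2,12)
Wall sequence: LRT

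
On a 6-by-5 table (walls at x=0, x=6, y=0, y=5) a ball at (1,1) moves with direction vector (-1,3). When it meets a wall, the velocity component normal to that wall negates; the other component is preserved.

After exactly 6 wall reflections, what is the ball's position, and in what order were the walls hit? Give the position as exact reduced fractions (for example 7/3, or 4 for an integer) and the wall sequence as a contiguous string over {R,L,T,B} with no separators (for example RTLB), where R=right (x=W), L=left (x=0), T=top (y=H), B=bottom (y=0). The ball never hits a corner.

1. t=1 → L at (0,4); v=(1,3)
2. t=1/3 → T at (1/3,5); v=(1,-3)
3. t=5/3 → B at (2,0); v=(1,3)
4. t=5/3 → T at (11/3,5); v=(1,-3)
5. t=5/3 → B at (16/3,0); v=(1,3)
6. t=2/3 → R at (6,2); v=(-1,3)

Final position: (6,2)
Wall sequence: LTBTBR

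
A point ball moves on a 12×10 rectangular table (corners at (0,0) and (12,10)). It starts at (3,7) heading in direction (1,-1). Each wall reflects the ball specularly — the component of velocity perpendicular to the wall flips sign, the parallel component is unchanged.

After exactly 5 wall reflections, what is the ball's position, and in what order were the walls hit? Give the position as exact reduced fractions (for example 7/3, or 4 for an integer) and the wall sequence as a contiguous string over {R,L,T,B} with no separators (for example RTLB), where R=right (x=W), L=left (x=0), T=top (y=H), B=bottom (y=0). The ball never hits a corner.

Final position: (6,0)
Wall sequence: BRTLB

1. t=7 → B at (10,0); v=(1,1)
2. t=2 → R at (12,2); v=(-1,1)
3. t=8 → T at (4,10); v=(-1,-1)
4. t=4 → L at (0,6); v=(1,-1)
5. t=6 → B at (6,0); v=(1,1)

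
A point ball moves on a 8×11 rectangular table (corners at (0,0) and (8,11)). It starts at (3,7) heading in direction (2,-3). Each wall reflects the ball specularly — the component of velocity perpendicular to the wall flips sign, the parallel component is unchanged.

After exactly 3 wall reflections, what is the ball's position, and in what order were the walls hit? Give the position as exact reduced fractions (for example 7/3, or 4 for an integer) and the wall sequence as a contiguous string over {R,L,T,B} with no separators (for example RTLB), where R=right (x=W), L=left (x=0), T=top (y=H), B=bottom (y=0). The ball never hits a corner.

Final position: (1,11)
Wall sequence: BRT

1. t=7/3 → B at (23/3,0); v=(2,3)
2. t=1/6 → R at (8,1/2); v=(-2,3)
3. t=7/2 → T at (1,11); v=(-2,-3)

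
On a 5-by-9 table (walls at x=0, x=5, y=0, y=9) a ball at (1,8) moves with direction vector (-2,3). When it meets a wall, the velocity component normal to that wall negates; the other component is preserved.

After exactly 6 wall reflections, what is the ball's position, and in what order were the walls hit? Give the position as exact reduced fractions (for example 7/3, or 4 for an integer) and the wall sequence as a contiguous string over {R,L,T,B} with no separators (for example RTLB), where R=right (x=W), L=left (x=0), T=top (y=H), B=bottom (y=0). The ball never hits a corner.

1. t=1/3 → T at (1/3,9); v=(-2,-3)
2. t=1/6 → L at (0,17/2); v=(2,-3)
3. t=5/2 → R at (5,1); v=(-2,-3)
4. t=1/3 → B at (13/3,0); v=(-2,3)
5. t=13/6 → L at (0,13/2); v=(2,3)
6. t=5/6 → T at (5/3,9); v=(2,-3)

Final position: (5/3,9)
Wall sequence: TLRBLT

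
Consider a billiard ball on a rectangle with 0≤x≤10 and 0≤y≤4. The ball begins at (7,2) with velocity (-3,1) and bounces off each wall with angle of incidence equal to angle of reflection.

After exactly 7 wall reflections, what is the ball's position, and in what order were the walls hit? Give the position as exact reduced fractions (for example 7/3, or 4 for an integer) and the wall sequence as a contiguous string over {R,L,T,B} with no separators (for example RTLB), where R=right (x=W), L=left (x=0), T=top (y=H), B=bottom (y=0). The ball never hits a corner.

1. t=2 → T at (1,4); v=(-3,-1)
2. t=1/3 → L at (0,11/3); v=(3,-1)
3. t=10/3 → R at (10,1/3); v=(-3,-1)
4. t=1/3 → B at (9,0); v=(-3,1)
5. t=3 → L at (0,3); v=(3,1)
6. t=1 → T at (3,4); v=(3,-1)
7. t=7/3 → R at (10,5/3); v=(-3,-1)

Final position: (10,5/3)
Wall sequence: TLRBLTR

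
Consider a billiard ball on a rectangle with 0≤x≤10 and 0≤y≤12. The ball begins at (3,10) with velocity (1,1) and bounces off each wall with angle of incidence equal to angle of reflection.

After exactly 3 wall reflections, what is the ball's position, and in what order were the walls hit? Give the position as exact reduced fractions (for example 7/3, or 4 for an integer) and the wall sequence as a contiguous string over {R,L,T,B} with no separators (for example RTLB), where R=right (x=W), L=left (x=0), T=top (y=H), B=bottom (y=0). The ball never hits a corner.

Final position: (3,0)
Wall sequence: TRB

1. t=2 → T at (5,12); v=(1,-1)
2. t=5 → R at (10,7); v=(-1,-1)
3. t=7 → B at (3,0); v=(-1,1)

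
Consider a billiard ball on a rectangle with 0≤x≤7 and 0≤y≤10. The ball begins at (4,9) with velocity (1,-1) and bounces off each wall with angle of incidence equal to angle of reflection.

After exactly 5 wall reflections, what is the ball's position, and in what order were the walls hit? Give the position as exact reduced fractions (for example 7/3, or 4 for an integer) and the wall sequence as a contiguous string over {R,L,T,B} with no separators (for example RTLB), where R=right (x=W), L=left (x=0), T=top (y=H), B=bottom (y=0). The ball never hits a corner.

1. t=3 → R at (7,6); v=(-1,-1)
2. t=6 → B at (1,0); v=(-1,1)
3. t=1 → L at (0,1); v=(1,1)
4. t=7 → R at (7,8); v=(-1,1)
5. t=2 → T at (5,10); v=(-1,-1)

Final position: (5,10)
Wall sequence: RBLRT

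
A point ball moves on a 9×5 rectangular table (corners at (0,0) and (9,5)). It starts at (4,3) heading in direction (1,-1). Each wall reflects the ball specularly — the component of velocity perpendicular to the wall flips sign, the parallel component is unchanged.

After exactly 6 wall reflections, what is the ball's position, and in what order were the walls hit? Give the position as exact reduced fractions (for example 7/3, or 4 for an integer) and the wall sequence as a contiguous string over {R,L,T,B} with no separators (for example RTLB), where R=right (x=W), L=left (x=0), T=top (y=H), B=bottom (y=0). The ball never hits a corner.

1. t=3 → B at (7,0); v=(1,1)
2. t=2 → R at (9,2); v=(-1,1)
3. t=3 → T at (6,5); v=(-1,-1)
4. t=5 → B at (1,0); v=(-1,1)
5. t=1 → L at (0,1); v=(1,1)
6. t=4 → T at (4,5); v=(1,-1)

Final position: (4,5)
Wall sequence: BRTBLT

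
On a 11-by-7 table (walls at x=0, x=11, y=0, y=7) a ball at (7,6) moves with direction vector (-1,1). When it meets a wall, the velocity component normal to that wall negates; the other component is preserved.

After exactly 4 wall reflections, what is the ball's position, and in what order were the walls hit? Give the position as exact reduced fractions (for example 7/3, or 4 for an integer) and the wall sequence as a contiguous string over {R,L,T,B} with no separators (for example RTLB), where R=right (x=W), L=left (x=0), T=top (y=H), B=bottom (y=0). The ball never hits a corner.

1. t=1 → T at (6,7); v=(-1,-1)
2. t=6 → L at (0,1); v=(1,-1)
3. t=1 → B at (1,0); v=(1,1)
4. t=7 → T at (8,7); v=(1,-1)

Final position: (8,7)
Wall sequence: TLBT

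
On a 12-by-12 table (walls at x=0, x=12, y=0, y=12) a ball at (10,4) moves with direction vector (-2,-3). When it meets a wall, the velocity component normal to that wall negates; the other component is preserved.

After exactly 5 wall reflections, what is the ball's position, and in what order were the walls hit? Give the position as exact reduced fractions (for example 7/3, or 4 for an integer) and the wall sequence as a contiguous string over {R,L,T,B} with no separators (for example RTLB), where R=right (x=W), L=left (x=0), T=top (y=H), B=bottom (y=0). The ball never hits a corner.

Final position: (12,5)
Wall sequence: BLTBR

1. t=4/3 → B at (22/3,0); v=(-2,3)
2. t=11/3 → L at (0,11); v=(2,3)
3. t=1/3 → T at (2/3,12); v=(2,-3)
4. t=4 → B at (26/3,0); v=(2,3)
5. t=5/3 → R at (12,5); v=(-2,3)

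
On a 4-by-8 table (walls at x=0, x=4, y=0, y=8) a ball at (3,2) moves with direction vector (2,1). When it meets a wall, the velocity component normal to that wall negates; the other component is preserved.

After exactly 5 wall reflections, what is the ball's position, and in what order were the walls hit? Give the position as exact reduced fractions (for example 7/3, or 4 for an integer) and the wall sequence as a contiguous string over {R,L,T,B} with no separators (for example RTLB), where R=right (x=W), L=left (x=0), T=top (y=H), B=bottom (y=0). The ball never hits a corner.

Final position: (0,15/2)
Wall sequence: RLRTL

1. t=1/2 → R at (4,5/2); v=(-2,1)
2. t=2 → L at (0,9/2); v=(2,1)
3. t=2 → R at (4,13/2); v=(-2,1)
4. t=3/2 → T at (1,8); v=(-2,-1)
5. t=1/2 → L at (0,15/2); v=(2,-1)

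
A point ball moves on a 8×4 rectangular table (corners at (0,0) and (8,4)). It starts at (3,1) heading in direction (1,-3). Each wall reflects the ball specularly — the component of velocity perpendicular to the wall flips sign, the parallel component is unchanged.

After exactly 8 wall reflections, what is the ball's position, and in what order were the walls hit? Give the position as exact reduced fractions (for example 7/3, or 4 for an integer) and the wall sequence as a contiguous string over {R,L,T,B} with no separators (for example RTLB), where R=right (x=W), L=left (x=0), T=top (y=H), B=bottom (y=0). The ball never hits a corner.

1. t=1/3 → B at (10/3,0); v=(1,3)
2. t=4/3 → T at (14/3,4); v=(1,-3)
3. t=4/3 → B at (6,0); v=(1,3)
4. t=4/3 → T at (22/3,4); v=(1,-3)
5. t=2/3 → R at (8,2); v=(-1,-3)
6. t=2/3 → B at (22/3,0); v=(-1,3)
7. t=4/3 → T at (6,4); v=(-1,-3)
8. t=4/3 → B at (14/3,0); v=(-1,3)

Final position: (14/3,0)
Wall sequence: BTBTRBTB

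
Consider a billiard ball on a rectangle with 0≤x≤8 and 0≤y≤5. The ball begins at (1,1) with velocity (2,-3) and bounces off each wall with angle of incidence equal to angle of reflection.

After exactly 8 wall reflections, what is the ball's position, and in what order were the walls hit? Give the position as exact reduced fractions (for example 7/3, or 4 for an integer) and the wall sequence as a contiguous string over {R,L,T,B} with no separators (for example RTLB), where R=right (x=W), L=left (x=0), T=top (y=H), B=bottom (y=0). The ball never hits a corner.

1. t=1/3 → B at (5/3,0); v=(2,3)
2. t=5/3 → T at (5,5); v=(2,-3)
3. t=3/2 → R at (8,1/2); v=(-2,-3)
4. t=1/6 → B at (23/3,0); v=(-2,3)
5. t=5/3 → T at (13/3,5); v=(-2,-3)
6. t=5/3 → B at (1,0); v=(-2,3)
7. t=1/2 → L at (0,3/2); v=(2,3)
8. t=7/6 → T at (7/3,5); v=(2,-3)

Final position: (7/3,5)
Wall sequence: BTRBTBLT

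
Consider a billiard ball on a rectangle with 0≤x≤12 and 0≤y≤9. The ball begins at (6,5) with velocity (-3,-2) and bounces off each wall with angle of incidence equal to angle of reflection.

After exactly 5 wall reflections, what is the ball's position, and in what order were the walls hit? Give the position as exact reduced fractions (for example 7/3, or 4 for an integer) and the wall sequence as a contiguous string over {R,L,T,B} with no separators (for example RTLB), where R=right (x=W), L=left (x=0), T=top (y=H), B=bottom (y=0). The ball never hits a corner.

Final position: (0,3)
Wall sequence: LBRTL

1. t=2 → L at (0,1); v=(3,-2)
2. t=1/2 → B at (3/2,0); v=(3,2)
3. t=7/2 → R at (12,7); v=(-3,2)
4. t=1 → T at (9,9); v=(-3,-2)
5. t=3 → L at (0,3); v=(3,-2)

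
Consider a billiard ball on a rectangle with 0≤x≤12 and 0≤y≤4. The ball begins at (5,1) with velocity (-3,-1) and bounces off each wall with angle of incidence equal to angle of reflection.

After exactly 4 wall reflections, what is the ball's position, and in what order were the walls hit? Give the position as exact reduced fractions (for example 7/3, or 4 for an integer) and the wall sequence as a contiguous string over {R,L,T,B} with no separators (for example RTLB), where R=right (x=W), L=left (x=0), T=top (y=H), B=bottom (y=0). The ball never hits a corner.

1. t=1 → B at (2,0); v=(-3,1)
2. t=2/3 → L at (0,2/3); v=(3,1)
3. t=10/3 → T at (10,4); v=(3,-1)
4. t=2/3 → R at (12,10/3); v=(-3,-1)

Final position: (12,10/3)
Wall sequence: BLTR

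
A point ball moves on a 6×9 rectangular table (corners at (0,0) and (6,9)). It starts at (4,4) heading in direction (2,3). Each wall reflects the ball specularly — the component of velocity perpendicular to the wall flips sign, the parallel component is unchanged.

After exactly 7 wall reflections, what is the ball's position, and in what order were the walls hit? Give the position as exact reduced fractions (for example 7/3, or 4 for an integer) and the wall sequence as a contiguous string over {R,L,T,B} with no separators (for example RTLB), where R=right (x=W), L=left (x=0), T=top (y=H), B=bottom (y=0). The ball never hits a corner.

Final position: (0,2)
Wall sequence: RTLBRTL

1. t=1 → R at (6,7); v=(-2,3)
2. t=2/3 → T at (14/3,9); v=(-2,-3)
3. t=7/3 → L at (0,2); v=(2,-3)
4. t=2/3 → B at (4/3,0); v=(2,3)
5. t=7/3 → R at (6,7); v=(-2,3)
6. t=2/3 → T at (14/3,9); v=(-2,-3)
7. t=7/3 → L at (0,2); v=(2,-3)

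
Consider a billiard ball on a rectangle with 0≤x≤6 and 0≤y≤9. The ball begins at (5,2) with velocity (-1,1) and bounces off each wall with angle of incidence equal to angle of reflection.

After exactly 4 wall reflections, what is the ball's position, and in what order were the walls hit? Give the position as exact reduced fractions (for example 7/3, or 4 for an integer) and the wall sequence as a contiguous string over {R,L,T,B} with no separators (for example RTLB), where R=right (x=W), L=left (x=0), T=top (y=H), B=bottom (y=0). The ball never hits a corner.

Final position: (1,0)
Wall sequence: LTRB

1. t=5 → L at (0,7); v=(1,1)
2. t=2 → T at (2,9); v=(1,-1)
3. t=4 → R at (6,5); v=(-1,-1)
4. t=5 → B at (1,0); v=(-1,1)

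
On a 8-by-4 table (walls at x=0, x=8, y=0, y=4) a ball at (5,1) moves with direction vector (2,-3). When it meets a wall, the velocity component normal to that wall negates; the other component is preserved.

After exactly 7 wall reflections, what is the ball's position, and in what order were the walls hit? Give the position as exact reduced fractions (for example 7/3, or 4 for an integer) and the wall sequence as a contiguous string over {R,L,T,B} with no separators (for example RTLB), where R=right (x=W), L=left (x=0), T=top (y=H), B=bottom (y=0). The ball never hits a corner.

Final position: (1/3,0)
Wall sequence: BRTBTLB

1. t=1/3 → B at (17/3,0); v=(2,3)
2. t=7/6 → R at (8,7/2); v=(-2,3)
3. t=1/6 → T at (23/3,4); v=(-2,-3)
4. t=4/3 → B at (5,0); v=(-2,3)
5. t=4/3 → T at (7/3,4); v=(-2,-3)
6. t=7/6 → L at (0,1/2); v=(2,-3)
7. t=1/6 → B at (1/3,0); v=(2,3)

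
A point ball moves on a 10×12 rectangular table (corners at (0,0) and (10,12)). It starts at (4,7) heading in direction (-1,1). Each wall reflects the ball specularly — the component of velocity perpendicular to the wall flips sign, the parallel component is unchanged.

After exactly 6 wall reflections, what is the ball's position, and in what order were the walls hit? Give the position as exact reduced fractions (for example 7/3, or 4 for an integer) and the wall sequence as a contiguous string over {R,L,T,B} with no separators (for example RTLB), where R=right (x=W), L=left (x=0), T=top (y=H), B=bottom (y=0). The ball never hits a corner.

Final position: (5,12)
Wall sequence: LTRBLT

1. t=4 → L at (0,11); v=(1,1)
2. t=1 → T at (1,12); v=(1,-1)
3. t=9 → R at (10,3); v=(-1,-1)
4. t=3 → B at (7,0); v=(-1,1)
5. t=7 → L at (0,7); v=(1,1)
6. t=5 → T at (5,12); v=(1,-1)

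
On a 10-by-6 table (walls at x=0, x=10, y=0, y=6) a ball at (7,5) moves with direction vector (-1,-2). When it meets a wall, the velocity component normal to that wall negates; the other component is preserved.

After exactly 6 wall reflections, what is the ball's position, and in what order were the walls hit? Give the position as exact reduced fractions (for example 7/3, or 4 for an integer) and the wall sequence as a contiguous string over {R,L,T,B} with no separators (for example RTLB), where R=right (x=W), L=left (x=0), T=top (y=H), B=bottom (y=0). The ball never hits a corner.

Final position: (15/2,0)
Wall sequence: BTLBTB

1. t=5/2 → B at (9/2,0); v=(-1,2)
2. t=3 → T at (3/2,6); v=(-1,-2)
3. t=3/2 → L at (0,3); v=(1,-2)
4. t=3/2 → B at (3/2,0); v=(1,2)
5. t=3 → T at (9/2,6); v=(1,-2)
6. t=3 → B at (15/2,0); v=(1,2)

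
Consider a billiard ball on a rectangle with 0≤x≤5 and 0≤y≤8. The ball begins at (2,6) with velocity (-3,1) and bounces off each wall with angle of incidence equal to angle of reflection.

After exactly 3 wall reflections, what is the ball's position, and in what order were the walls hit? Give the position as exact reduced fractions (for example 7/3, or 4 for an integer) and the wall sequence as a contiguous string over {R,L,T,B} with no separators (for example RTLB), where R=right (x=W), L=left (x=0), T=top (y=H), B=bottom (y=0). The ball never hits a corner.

1. t=2/3 → L at (0,20/3); v=(3,1)
2. t=4/3 → T at (4,8); v=(3,-1)
3. t=1/3 → R at (5,23/3); v=(-3,-1)

Final position: (5,23/3)
Wall sequence: LTR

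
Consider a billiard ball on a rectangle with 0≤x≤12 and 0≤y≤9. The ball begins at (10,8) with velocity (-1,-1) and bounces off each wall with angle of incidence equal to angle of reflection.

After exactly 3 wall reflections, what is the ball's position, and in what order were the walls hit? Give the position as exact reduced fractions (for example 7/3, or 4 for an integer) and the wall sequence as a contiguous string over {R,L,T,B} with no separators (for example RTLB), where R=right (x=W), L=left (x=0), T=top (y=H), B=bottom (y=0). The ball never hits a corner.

Final position: (7,9)
Wall sequence: BLT

1. t=8 → B at (2,0); v=(-1,1)
2. t=2 → L at (0,2); v=(1,1)
3. t=7 → T at (7,9); v=(1,-1)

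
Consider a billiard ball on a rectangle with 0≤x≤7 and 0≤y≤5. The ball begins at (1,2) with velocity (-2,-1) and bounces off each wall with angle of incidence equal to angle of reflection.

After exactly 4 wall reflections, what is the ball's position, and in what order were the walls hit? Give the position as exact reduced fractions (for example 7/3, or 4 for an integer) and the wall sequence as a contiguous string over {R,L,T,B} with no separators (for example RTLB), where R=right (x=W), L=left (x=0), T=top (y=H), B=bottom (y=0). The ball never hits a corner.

1. t=1/2 → L at (0,3/2); v=(2,-1)
2. t=3/2 → B at (3,0); v=(2,1)
3. t=2 → R at (7,2); v=(-2,1)
4. t=3 → T at (1,5); v=(-2,-1)

Final position: (1,5)
Wall sequence: LBRT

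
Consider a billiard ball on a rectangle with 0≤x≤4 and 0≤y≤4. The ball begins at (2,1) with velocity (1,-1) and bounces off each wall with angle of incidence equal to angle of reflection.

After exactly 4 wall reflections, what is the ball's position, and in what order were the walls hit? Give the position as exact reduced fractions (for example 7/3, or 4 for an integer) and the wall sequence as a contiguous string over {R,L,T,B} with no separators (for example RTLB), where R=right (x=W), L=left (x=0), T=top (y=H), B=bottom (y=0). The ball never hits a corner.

Final position: (0,3)
Wall sequence: BRTL

1. t=1 → B at (3,0); v=(1,1)
2. t=1 → R at (4,1); v=(-1,1)
3. t=3 → T at (1,4); v=(-1,-1)
4. t=1 → L at (0,3); v=(1,-1)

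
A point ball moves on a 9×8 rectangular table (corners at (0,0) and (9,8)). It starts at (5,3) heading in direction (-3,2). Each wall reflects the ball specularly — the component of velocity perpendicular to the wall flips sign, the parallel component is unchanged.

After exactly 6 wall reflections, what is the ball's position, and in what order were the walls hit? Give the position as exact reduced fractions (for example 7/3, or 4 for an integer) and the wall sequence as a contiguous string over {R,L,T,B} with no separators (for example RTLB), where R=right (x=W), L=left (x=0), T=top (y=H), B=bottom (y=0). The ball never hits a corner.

1. t=5/3 → L at (0,19/3); v=(3,2)
2. t=5/6 → T at (5/2,8); v=(3,-2)
3. t=13/6 → R at (9,11/3); v=(-3,-2)
4. t=11/6 → B at (7/2,0); v=(-3,2)
5. t=7/6 → L at (0,7/3); v=(3,2)
6. t=17/6 → T at (17/2,8); v=(3,-2)

Final position: (17/2,8)
Wall sequence: LTRBLT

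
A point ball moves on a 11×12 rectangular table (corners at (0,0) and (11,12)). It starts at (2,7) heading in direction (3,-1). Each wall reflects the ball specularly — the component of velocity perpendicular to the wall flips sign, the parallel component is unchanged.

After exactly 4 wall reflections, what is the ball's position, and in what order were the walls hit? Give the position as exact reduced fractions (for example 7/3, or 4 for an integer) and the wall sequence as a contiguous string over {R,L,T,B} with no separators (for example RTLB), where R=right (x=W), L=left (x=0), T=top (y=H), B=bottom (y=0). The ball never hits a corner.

Final position: (11,10/3)
Wall sequence: RLBR

1. t=3 → R at (11,4); v=(-3,-1)
2. t=11/3 → L at (0,1/3); v=(3,-1)
3. t=1/3 → B at (1,0); v=(3,1)
4. t=10/3 → R at (11,10/3); v=(-3,1)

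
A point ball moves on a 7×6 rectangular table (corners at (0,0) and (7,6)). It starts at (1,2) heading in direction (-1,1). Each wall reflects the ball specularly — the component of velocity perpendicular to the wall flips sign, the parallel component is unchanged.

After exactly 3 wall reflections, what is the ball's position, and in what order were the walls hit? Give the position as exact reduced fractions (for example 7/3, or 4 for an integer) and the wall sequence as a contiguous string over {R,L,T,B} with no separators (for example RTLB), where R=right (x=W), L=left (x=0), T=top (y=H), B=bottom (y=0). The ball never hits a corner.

1. t=1 → L at (0,3); v=(1,1)
2. t=3 → T at (3,6); v=(1,-1)
3. t=4 → R at (7,2); v=(-1,-1)

Final position: (7,2)
Wall sequence: LTR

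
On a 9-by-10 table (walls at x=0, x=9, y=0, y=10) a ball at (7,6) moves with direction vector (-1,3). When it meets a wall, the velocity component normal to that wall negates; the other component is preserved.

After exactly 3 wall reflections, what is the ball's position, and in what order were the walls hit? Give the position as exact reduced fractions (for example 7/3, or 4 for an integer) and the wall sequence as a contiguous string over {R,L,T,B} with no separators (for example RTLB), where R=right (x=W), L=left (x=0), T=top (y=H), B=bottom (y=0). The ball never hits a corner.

Final position: (0,7)
Wall sequence: TBL

1. t=4/3 → T at (17/3,10); v=(-1,-3)
2. t=10/3 → B at (7/3,0); v=(-1,3)
3. t=7/3 → L at (0,7); v=(1,3)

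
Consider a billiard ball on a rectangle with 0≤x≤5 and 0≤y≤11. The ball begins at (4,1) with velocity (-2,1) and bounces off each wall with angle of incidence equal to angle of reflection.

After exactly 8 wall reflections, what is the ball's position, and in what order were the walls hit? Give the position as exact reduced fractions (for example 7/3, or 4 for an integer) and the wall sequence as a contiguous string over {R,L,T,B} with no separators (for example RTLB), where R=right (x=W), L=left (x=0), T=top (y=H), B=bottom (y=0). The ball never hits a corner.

1. t=2 → L at (0,3); v=(2,1)
2. t=5/2 → R at (5,11/2); v=(-2,1)
3. t=5/2 → L at (0,8); v=(2,1)
4. t=5/2 → R at (5,21/2); v=(-2,1)
5. t=1/2 → T at (4,11); v=(-2,-1)
6. t=2 → L at (0,9); v=(2,-1)
7. t=5/2 → R at (5,13/2); v=(-2,-1)
8. t=5/2 → L at (0,4); v=(2,-1)

Final position: (0,4)
Wall sequence: LRLRTLRL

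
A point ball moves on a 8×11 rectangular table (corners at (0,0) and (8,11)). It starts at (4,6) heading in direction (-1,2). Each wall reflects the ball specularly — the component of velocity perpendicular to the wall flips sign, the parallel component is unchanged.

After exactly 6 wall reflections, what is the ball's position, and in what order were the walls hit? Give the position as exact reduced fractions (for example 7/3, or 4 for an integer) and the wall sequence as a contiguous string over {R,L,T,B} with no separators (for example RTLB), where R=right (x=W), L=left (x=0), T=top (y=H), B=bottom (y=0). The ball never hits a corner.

Final position: (1,0)
Wall sequence: TLBRTB

1. t=5/2 → T at (3/2,11); v=(-1,-2)
2. t=3/2 → L at (0,8); v=(1,-2)
3. t=4 → B at (4,0); v=(1,2)
4. t=4 → R at (8,8); v=(-1,2)
5. t=3/2 → T at (13/2,11); v=(-1,-2)
6. t=11/2 → B at (1,0); v=(-1,2)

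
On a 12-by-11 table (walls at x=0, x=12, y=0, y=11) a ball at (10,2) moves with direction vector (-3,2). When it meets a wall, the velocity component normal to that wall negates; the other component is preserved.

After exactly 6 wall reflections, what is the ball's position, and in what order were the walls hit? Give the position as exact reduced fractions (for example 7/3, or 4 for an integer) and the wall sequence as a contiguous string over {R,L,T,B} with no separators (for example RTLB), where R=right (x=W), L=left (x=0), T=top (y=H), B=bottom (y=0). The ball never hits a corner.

1. t=10/3 → L at (0,26/3); v=(3,2)
2. t=7/6 → T at (7/2,11); v=(3,-2)
3. t=17/6 → R at (12,16/3); v=(-3,-2)
4. t=8/3 → B at (4,0); v=(-3,2)
5. t=4/3 → L at (0,8/3); v=(3,2)
6. t=4 → R at (12,32/3); v=(-3,2)

Final position: (12,32/3)
Wall sequence: LTRBLR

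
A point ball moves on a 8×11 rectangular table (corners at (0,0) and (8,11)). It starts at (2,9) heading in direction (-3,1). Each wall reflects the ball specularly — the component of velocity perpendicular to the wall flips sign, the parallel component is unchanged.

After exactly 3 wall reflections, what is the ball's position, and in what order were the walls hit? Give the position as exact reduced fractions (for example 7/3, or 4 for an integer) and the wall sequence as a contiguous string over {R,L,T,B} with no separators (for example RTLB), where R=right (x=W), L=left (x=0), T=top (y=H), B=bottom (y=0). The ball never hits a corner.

1. t=2/3 → L at (0,29/3); v=(3,1)
2. t=4/3 → T at (4,11); v=(3,-1)
3. t=4/3 → R at (8,29/3); v=(-3,-1)

Final position: (8,29/3)
Wall sequence: LTR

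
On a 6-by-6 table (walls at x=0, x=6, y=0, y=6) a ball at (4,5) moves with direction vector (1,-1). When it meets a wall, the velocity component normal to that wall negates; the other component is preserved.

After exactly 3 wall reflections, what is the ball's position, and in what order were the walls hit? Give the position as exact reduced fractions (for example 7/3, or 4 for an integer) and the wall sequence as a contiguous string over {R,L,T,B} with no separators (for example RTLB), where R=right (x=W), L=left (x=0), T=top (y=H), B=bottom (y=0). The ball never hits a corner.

Final position: (0,3)
Wall sequence: RBL

1. t=2 → R at (6,3); v=(-1,-1)
2. t=3 → B at (3,0); v=(-1,1)
3. t=3 → L at (0,3); v=(1,1)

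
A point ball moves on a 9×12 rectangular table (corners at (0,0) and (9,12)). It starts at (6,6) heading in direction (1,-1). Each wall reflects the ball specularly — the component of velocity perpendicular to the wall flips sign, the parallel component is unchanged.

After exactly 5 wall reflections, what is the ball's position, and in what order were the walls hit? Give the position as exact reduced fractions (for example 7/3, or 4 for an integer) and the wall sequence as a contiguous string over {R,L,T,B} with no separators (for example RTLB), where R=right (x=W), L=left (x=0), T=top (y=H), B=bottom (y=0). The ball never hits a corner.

Final position: (9,9)
Wall sequence: RBLTR

1. t=3 → R at (9,3); v=(-1,-1)
2. t=3 → B at (6,0); v=(-1,1)
3. t=6 → L at (0,6); v=(1,1)
4. t=6 → T at (6,12); v=(1,-1)
5. t=3 → R at (9,9); v=(-1,-1)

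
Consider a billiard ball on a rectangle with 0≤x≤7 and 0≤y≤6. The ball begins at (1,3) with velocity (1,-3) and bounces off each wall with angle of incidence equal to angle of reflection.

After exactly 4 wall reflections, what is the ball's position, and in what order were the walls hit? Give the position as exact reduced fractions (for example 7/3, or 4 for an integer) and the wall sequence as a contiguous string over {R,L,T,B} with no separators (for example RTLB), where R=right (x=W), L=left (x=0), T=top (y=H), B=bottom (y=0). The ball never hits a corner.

1. t=1 → B at (2,0); v=(1,3)
2. t=2 → T at (4,6); v=(1,-3)
3. t=2 → B at (6,0); v=(1,3)
4. t=1 → R at (7,3); v=(-1,3)

Final position: (7,3)
Wall sequence: BTBR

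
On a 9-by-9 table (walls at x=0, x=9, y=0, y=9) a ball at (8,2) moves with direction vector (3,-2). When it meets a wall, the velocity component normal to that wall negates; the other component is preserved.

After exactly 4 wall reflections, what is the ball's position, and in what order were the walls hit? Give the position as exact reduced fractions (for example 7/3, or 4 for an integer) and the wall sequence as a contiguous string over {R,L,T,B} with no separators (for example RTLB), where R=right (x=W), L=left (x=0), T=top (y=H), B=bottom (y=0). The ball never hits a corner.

1. t=1/3 → R at (9,4/3); v=(-3,-2)
2. t=2/3 → B at (7,0); v=(-3,2)
3. t=7/3 → L at (0,14/3); v=(3,2)
4. t=13/6 → T at (13/2,9); v=(3,-2)

Final position: (13/2,9)
Wall sequence: RBLT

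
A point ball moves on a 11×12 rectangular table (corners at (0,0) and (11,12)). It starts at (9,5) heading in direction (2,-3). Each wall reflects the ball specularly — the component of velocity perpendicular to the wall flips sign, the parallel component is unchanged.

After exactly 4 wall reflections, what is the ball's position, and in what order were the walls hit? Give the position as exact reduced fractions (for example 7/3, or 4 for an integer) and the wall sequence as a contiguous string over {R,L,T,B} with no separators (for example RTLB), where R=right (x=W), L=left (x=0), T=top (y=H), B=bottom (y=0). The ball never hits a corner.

1. t=1 → R at (11,2); v=(-2,-3)
2. t=2/3 → B at (29/3,0); v=(-2,3)
3. t=4 → T at (5/3,12); v=(-2,-3)
4. t=5/6 → L at (0,19/2); v=(2,-3)

Final position: (0,19/2)
Wall sequence: RBTL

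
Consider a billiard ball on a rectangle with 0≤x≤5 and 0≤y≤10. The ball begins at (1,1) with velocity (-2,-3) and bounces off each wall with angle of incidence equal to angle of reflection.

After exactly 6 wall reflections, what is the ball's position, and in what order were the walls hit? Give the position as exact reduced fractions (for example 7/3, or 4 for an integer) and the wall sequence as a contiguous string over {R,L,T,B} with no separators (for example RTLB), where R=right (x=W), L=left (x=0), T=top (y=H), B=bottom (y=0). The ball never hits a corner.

1. t=1/3 → B at (1/3,0); v=(-2,3)
2. t=1/6 → L at (0,1/2); v=(2,3)
3. t=5/2 → R at (5,8); v=(-2,3)
4. t=2/3 → T at (11/3,10); v=(-2,-3)
5. t=11/6 → L at (0,9/2); v=(2,-3)
6. t=3/2 → B at (3,0); v=(2,3)

Final position: (3,0)
Wall sequence: BLRTLB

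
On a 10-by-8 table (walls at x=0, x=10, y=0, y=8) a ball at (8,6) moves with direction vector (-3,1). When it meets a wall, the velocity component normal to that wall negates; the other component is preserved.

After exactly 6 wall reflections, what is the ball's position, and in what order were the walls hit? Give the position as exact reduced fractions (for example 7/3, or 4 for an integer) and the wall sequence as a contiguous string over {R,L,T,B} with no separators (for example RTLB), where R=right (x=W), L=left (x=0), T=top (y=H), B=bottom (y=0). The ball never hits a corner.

1. t=2 → T at (2,8); v=(-3,-1)
2. t=2/3 → L at (0,22/3); v=(3,-1)
3. t=10/3 → R at (10,4); v=(-3,-1)
4. t=10/3 → L at (0,2/3); v=(3,-1)
5. t=2/3 → B at (2,0); v=(3,1)
6. t=8/3 → R at (10,8/3); v=(-3,1)

Final position: (10,8/3)
Wall sequence: TLRLBR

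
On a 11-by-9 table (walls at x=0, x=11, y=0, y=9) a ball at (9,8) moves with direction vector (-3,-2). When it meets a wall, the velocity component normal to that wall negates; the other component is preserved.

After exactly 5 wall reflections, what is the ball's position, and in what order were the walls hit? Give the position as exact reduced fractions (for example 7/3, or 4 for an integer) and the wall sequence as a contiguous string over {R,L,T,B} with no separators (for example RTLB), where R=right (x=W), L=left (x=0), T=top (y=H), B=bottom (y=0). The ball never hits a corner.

1. t=3 → L at (0,2); v=(3,-2)
2. t=1 → B at (3,0); v=(3,2)
3. t=8/3 → R at (11,16/3); v=(-3,2)
4. t=11/6 → T at (11/2,9); v=(-3,-2)
5. t=11/6 → L at (0,16/3); v=(3,-2)

Final position: (0,16/3)
Wall sequence: LBRTL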